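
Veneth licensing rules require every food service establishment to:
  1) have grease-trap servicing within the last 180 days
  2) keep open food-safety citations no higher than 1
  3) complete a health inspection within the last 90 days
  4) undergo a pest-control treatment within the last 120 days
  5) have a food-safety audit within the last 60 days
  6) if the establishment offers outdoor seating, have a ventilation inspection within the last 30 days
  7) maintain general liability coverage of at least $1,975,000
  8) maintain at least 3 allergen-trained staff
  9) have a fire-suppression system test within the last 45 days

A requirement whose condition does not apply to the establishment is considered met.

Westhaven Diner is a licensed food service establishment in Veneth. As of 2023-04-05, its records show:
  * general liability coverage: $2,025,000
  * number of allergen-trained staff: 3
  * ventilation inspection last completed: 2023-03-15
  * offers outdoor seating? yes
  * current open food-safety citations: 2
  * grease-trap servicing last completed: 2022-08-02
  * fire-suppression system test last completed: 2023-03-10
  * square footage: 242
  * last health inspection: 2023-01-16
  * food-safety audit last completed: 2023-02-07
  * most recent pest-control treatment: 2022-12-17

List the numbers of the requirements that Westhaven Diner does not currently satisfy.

1, 2

1. grease-trap servicing 246 days ago vs limit 180 → not met
2. open food-safety citations 2 > 1 → not met
3. health inspection 79 days ago vs limit 90 → met
4. pest-control treatment 109 days ago vs limit 120 → met
5. food-safety audit 57 days ago vs limit 60 → met
6. condition 'offers outdoor seating' holds; ventilation inspection 21 days ago vs limit 30 → met
7. general liability coverage $2,025,000 ≥ $1,975,000 → met
8. allergen-trained staff 3 ≥ 3 → met
9. fire-suppression system test 26 days ago vs limit 45 → met
Not met: 1, 2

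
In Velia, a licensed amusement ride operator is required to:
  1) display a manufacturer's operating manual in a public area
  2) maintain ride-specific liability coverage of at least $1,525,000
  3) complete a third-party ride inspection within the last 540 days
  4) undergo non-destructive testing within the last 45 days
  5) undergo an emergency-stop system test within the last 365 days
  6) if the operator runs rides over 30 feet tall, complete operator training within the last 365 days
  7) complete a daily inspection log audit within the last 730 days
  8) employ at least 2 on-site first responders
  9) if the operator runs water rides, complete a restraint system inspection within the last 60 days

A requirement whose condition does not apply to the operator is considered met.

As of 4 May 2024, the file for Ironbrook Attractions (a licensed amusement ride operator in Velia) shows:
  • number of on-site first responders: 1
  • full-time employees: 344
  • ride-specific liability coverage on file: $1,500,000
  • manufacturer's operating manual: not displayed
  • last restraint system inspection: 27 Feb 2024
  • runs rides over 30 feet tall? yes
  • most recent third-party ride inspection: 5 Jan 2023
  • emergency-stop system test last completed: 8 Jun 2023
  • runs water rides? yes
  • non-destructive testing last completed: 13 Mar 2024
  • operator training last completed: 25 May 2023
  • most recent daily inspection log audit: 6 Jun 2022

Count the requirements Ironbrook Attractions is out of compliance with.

5

1. manufacturer's operating manual absent → not met
2. ride-specific liability coverage $1,500,000 < $1,525,000 → not met
3. third-party ride inspection 485 days ago vs limit 540 → met
4. non-destructive testing 52 days ago vs limit 45 → not met
5. emergency-stop system test 331 days ago vs limit 365 → met
6. condition 'runs rides over 30 feet tall' holds; operator training 345 days ago vs limit 365 → met
7. daily inspection log audit 698 days ago vs limit 730 → met
8. on-site first responders 1 < 2 → not met
9. condition 'runs water rides' holds; restraint system inspection 67 days ago vs limit 60 → not met
Not met: 5 of 9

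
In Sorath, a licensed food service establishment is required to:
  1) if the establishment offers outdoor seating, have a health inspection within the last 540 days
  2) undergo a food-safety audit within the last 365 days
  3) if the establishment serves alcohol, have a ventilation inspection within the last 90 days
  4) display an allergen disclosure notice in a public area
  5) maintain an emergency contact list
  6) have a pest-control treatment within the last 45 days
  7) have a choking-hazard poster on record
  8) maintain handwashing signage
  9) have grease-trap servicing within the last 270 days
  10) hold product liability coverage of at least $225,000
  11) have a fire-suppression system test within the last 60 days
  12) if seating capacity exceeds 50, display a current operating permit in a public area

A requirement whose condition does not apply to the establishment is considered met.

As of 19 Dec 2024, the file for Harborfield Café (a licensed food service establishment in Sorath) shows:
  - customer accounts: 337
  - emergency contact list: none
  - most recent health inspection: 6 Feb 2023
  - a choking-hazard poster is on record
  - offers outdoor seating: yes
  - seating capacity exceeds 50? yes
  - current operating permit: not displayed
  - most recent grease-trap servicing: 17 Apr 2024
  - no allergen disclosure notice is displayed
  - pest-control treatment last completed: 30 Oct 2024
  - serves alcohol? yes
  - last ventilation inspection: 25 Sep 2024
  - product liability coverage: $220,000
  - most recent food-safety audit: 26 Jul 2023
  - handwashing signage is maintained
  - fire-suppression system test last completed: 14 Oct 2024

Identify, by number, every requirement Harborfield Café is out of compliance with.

1. condition 'offers outdoor seating' holds; health inspection 682 days ago vs limit 540 → not met
2. food-safety audit 512 days ago vs limit 365 → not met
3. condition 'serves alcohol' holds; ventilation inspection 85 days ago vs limit 90 → met
4. allergen disclosure notice absent → not met
5. emergency contact list absent → not met
6. pest-control treatment 50 days ago vs limit 45 → not met
7. choking-hazard poster present → met
8. handwashing signage present → met
9. grease-trap servicing 246 days ago vs limit 270 → met
10. product liability coverage $220,000 < $225,000 → not met
11. fire-suppression system test 66 days ago vs limit 60 → not met
12. condition 'seating capacity exceeds 50' holds; current operating permit absent → not met
Not met: 1, 2, 4, 5, 6, 10, 11, 12

1, 2, 4, 5, 6, 10, 11, 12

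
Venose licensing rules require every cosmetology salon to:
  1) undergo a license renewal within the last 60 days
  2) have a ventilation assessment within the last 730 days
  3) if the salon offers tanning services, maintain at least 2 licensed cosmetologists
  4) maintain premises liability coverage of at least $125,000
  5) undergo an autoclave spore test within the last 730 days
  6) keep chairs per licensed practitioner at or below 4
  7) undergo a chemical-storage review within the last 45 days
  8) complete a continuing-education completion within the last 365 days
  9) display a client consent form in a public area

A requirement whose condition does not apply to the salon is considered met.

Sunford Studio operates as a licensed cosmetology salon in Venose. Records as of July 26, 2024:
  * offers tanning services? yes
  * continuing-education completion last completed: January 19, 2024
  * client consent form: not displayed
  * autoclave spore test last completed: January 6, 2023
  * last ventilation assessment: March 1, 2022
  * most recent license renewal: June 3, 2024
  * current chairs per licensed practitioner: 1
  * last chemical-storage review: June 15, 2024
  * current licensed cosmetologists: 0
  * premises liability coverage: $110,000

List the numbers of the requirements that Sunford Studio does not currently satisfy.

2, 3, 4, 9

1. license renewal 53 days ago vs limit 60 → met
2. ventilation assessment 878 days ago vs limit 730 → not met
3. condition 'offers tanning services' holds; licensed cosmetologists 0 < 2 → not met
4. premises liability coverage $110,000 < $125,000 → not met
5. autoclave spore test 567 days ago vs limit 730 → met
6. chairs per licensed practitioner 1 ≤ 4 → met
7. chemical-storage review 41 days ago vs limit 45 → met
8. continuing-education completion 189 days ago vs limit 365 → met
9. client consent form absent → not met
Not met: 2, 3, 4, 9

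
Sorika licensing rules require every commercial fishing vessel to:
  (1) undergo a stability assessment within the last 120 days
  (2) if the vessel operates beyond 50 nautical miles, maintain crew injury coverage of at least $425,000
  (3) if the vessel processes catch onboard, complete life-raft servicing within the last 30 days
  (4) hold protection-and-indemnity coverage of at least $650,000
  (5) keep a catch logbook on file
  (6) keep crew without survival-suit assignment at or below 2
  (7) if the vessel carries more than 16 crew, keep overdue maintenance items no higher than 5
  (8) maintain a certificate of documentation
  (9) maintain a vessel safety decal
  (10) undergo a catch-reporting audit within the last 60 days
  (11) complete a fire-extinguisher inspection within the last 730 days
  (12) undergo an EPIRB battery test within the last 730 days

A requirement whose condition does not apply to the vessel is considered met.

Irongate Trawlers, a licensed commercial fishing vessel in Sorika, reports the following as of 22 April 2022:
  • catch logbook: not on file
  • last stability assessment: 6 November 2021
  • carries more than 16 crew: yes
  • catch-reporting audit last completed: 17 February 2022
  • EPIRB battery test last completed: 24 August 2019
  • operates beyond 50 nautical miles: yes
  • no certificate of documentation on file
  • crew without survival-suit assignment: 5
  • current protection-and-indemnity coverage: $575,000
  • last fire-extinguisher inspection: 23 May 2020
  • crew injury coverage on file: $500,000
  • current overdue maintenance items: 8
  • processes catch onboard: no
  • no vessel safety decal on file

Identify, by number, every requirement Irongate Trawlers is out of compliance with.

1, 4, 5, 6, 7, 8, 9, 10, 12

1. stability assessment 167 days ago vs limit 120 → not met
2. condition 'operates beyond 50 nautical miles' holds; crew injury coverage $500,000 ≥ $425,000 → met
3. condition 'processes catch onboard' does not hold → requirement n/a → met
4. protection-and-indemnity coverage $575,000 < $650,000 → not met
5. catch logbook absent → not met
6. crew without survival-suit assignment 5 > 2 → not met
7. condition 'carries more than 16 crew' holds; overdue maintenance items 8 > 5 → not met
8. certificate of documentation absent → not met
9. vessel safety decal absent → not met
10. catch-reporting audit 64 days ago vs limit 60 → not met
11. fire-extinguisher inspection 699 days ago vs limit 730 → met
12. EPIRB battery test 972 days ago vs limit 730 → not met
Not met: 1, 4, 5, 6, 7, 8, 9, 10, 12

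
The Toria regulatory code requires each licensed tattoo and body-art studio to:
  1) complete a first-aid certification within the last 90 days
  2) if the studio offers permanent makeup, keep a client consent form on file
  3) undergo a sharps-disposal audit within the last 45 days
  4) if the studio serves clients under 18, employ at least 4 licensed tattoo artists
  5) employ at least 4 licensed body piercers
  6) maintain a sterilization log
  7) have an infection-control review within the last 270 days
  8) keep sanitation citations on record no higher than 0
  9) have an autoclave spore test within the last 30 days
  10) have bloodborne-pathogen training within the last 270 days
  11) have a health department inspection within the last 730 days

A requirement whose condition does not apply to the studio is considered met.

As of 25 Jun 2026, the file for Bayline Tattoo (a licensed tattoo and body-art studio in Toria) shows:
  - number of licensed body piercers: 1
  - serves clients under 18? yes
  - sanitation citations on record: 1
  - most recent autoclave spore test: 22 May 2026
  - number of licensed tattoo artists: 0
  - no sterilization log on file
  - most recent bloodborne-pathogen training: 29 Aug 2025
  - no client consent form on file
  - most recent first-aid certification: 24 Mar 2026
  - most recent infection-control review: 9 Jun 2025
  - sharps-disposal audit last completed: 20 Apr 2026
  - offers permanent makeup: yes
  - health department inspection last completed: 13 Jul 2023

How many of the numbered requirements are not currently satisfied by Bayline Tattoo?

11

1. first-aid certification 93 days ago vs limit 90 → not met
2. condition 'offers permanent makeup' holds; client consent form absent → not met
3. sharps-disposal audit 66 days ago vs limit 45 → not met
4. condition 'serves clients under 18' holds; licensed tattoo artists 0 < 4 → not met
5. licensed body piercers 1 < 4 → not met
6. sterilization log absent → not met
7. infection-control review 381 days ago vs limit 270 → not met
8. sanitation citations on record 1 > 0 → not met
9. autoclave spore test 34 days ago vs limit 30 → not met
10. bloodborne-pathogen training 300 days ago vs limit 270 → not met
11. health department inspection 1078 days ago vs limit 730 → not met
Not met: 11 of 11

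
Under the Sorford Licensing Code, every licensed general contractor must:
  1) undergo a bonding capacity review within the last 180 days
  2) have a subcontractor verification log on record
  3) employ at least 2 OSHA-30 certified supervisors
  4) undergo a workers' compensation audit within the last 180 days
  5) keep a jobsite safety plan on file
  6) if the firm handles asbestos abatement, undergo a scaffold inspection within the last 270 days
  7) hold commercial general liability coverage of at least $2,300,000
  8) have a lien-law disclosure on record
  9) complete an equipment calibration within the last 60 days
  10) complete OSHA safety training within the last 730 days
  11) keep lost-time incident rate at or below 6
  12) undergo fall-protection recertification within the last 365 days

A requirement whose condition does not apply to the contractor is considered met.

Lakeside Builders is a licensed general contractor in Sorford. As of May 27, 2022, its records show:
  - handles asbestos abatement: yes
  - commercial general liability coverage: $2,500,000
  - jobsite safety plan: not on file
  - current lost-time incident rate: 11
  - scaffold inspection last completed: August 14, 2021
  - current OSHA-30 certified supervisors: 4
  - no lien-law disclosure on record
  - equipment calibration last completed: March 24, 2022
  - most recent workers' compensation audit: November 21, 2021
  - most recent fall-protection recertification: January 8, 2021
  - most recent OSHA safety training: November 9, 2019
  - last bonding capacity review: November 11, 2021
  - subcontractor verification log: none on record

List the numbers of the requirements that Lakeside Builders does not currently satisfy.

1. bonding capacity review 197 days ago vs limit 180 → not met
2. subcontractor verification log absent → not met
3. OSHA-30 certified supervisors 4 ≥ 2 → met
4. workers' compensation audit 187 days ago vs limit 180 → not met
5. jobsite safety plan absent → not met
6. condition 'handles asbestos abatement' holds; scaffold inspection 286 days ago vs limit 270 → not met
7. commercial general liability coverage $2,500,000 ≥ $2,300,000 → met
8. lien-law disclosure absent → not met
9. equipment calibration 64 days ago vs limit 60 → not met
10. OSHA safety training 930 days ago vs limit 730 → not met
11. lost-time incident rate 11 > 6 → not met
12. fall-protection recertification 504 days ago vs limit 365 → not met
Not met: 1, 2, 4, 5, 6, 8, 9, 10, 11, 12

1, 2, 4, 5, 6, 8, 9, 10, 11, 12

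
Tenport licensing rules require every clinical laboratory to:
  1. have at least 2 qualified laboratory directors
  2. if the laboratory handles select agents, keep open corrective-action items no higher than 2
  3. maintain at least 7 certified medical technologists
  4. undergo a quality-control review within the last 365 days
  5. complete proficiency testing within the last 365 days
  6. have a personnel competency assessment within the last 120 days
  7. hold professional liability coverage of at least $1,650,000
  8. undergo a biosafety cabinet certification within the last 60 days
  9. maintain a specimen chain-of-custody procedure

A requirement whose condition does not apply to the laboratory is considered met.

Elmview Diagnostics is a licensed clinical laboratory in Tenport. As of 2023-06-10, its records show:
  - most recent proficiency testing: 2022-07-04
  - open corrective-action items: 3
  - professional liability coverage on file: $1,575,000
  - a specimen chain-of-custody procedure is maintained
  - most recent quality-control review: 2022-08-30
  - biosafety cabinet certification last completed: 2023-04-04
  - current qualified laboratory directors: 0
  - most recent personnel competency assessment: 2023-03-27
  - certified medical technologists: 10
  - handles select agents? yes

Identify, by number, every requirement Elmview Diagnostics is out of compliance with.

1, 2, 7, 8

1. qualified laboratory directors 0 < 2 → not met
2. condition 'handles select agents' holds; open corrective-action items 3 > 2 → not met
3. certified medical technologists 10 ≥ 7 → met
4. quality-control review 284 days ago vs limit 365 → met
5. proficiency testing 341 days ago vs limit 365 → met
6. personnel competency assessment 75 days ago vs limit 120 → met
7. professional liability coverage $1,575,000 < $1,650,000 → not met
8. biosafety cabinet certification 67 days ago vs limit 60 → not met
9. specimen chain-of-custody procedure present → met
Not met: 1, 2, 7, 8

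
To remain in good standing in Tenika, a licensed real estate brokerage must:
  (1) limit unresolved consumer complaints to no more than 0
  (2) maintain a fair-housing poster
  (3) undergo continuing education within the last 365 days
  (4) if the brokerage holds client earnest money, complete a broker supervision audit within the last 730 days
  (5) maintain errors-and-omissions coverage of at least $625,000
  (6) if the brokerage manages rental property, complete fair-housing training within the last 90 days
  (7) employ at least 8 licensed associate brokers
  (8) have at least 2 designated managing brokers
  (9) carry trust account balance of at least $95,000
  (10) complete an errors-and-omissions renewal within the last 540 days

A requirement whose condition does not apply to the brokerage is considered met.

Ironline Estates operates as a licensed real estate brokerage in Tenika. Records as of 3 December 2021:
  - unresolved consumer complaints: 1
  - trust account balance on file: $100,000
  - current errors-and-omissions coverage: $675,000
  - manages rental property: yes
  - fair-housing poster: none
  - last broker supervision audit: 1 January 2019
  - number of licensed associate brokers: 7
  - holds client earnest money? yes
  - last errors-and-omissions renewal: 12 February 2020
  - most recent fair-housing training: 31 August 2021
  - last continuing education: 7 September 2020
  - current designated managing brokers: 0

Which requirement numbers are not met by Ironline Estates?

1. unresolved consumer complaints 1 > 0 → not met
2. fair-housing poster absent → not met
3. continuing education 452 days ago vs limit 365 → not met
4. condition 'holds client earnest money' holds; broker supervision audit 1067 days ago vs limit 730 → not met
5. errors-and-omissions coverage $675,000 ≥ $625,000 → met
6. condition 'manages rental property' holds; fair-housing training 94 days ago vs limit 90 → not met
7. licensed associate brokers 7 < 8 → not met
8. designated managing brokers 0 < 2 → not met
9. trust account balance $100,000 ≥ $95,000 → met
10. errors-and-omissions renewal 660 days ago vs limit 540 → not met
Not met: 1, 2, 3, 4, 6, 7, 8, 10

1, 2, 3, 4, 6, 7, 8, 10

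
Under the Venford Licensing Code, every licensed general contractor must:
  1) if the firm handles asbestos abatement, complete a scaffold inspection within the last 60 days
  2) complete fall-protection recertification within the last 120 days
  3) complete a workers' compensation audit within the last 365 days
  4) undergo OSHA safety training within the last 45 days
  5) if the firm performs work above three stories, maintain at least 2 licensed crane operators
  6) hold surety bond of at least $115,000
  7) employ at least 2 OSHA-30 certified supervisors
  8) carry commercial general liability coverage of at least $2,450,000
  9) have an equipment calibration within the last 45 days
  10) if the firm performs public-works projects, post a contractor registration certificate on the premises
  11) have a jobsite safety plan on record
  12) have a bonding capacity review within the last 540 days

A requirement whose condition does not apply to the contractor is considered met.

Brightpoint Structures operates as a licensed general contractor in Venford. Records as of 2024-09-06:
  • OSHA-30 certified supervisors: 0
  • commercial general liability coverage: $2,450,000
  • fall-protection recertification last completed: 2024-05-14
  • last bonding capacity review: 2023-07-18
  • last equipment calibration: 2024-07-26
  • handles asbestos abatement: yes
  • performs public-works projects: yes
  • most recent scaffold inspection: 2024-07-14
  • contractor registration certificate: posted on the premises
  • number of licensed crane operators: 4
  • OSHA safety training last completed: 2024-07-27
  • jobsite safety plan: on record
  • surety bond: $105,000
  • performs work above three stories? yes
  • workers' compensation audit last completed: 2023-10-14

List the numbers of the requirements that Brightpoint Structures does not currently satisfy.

1. condition 'handles asbestos abatement' holds; scaffold inspection 54 days ago vs limit 60 → met
2. fall-protection recertification 115 days ago vs limit 120 → met
3. workers' compensation audit 328 days ago vs limit 365 → met
4. OSHA safety training 41 days ago vs limit 45 → met
5. condition 'performs work above three stories' holds; licensed crane operators 4 ≥ 2 → met
6. surety bond $105,000 < $115,000 → not met
7. OSHA-30 certified supervisors 0 < 2 → not met
8. commercial general liability coverage $2,450,000 ≥ $2,450,000 → met
9. equipment calibration 42 days ago vs limit 45 → met
10. condition 'performs public-works projects' holds; contractor registration certificate present → met
11. jobsite safety plan present → met
12. bonding capacity review 416 days ago vs limit 540 → met
Not met: 6, 7

6, 7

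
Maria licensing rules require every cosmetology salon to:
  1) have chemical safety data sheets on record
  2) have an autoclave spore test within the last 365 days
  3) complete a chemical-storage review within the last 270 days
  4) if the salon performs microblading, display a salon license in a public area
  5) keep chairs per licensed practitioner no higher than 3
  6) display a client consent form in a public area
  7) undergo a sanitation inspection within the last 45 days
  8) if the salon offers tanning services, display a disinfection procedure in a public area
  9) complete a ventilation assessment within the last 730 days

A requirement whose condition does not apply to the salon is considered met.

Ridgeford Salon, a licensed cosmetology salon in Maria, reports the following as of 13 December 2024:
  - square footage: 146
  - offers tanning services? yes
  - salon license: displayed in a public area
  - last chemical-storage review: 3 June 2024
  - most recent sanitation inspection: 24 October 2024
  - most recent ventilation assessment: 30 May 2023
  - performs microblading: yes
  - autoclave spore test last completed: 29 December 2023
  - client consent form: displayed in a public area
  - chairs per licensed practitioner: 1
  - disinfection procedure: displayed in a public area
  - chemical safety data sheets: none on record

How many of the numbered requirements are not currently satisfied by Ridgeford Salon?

2

1. chemical safety data sheets absent → not met
2. autoclave spore test 350 days ago vs limit 365 → met
3. chemical-storage review 193 days ago vs limit 270 → met
4. condition 'performs microblading' holds; salon license present → met
5. chairs per licensed practitioner 1 ≤ 3 → met
6. client consent form present → met
7. sanitation inspection 50 days ago vs limit 45 → not met
8. condition 'offers tanning services' holds; disinfection procedure present → met
9. ventilation assessment 563 days ago vs limit 730 → met
Not met: 2 of 9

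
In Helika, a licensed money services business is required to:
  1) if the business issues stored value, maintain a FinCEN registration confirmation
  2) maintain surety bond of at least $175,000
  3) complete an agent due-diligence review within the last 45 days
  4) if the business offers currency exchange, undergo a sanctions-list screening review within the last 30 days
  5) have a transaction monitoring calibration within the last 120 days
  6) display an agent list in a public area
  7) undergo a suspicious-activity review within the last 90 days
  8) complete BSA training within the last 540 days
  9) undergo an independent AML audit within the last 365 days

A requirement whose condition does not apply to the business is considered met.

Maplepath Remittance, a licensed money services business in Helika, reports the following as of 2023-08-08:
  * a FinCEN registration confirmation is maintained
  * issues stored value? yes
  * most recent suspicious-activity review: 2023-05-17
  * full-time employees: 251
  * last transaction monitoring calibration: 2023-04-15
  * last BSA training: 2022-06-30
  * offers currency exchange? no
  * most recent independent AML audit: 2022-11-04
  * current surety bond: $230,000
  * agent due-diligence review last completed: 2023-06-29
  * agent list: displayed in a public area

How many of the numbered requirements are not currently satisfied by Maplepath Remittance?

0

1. condition 'issues stored value' holds; FinCEN registration confirmation present → met
2. surety bond $230,000 ≥ $175,000 → met
3. agent due-diligence review 40 days ago vs limit 45 → met
4. condition 'offers currency exchange' does not hold → requirement n/a → met
5. transaction monitoring calibration 115 days ago vs limit 120 → met
6. agent list present → met
7. suspicious-activity review 83 days ago vs limit 90 → met
8. BSA training 404 days ago vs limit 540 → met
9. independent AML audit 277 days ago vs limit 365 → met
Not met: 0 of 9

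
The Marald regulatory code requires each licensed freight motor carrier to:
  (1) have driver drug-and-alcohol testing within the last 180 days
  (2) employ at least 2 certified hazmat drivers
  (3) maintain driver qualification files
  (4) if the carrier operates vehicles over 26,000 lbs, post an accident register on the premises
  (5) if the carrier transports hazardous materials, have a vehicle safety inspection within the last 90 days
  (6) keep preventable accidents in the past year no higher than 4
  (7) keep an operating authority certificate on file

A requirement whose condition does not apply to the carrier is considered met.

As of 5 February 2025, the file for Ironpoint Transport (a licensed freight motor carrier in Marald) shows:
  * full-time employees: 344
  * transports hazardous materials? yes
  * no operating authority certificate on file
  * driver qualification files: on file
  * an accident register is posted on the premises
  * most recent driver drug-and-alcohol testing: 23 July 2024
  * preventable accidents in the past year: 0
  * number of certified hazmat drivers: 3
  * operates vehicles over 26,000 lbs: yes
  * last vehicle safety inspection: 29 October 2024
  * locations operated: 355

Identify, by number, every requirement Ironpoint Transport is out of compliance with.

1, 5, 7

1. driver drug-and-alcohol testing 197 days ago vs limit 180 → not met
2. certified hazmat drivers 3 ≥ 2 → met
3. driver qualification files present → met
4. condition 'operates vehicles over 26,000 lbs' holds; accident register present → met
5. condition 'transports hazardous materials' holds; vehicle safety inspection 99 days ago vs limit 90 → not met
6. preventable accidents in the past year 0 ≤ 4 → met
7. operating authority certificate absent → not met
Not met: 1, 5, 7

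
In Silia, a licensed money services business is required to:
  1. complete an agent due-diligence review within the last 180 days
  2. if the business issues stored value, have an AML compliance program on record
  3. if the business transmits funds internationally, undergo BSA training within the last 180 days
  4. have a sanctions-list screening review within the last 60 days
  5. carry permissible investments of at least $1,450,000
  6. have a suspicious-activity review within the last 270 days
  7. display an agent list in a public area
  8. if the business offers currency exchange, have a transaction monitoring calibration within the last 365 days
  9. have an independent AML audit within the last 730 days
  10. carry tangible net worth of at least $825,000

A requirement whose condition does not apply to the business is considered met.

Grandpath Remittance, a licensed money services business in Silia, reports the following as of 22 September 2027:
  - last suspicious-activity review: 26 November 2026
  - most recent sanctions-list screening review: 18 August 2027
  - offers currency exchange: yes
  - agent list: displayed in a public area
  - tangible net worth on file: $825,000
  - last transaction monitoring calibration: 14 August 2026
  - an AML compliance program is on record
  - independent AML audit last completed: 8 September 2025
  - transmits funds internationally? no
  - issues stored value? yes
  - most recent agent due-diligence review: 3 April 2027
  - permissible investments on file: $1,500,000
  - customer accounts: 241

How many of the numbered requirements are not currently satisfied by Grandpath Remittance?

3

1. agent due-diligence review 172 days ago vs limit 180 → met
2. condition 'issues stored value' holds; AML compliance program present → met
3. condition 'transmits funds internationally' does not hold → requirement n/a → met
4. sanctions-list screening review 35 days ago vs limit 60 → met
5. permissible investments $1,500,000 ≥ $1,450,000 → met
6. suspicious-activity review 300 days ago vs limit 270 → not met
7. agent list present → met
8. condition 'offers currency exchange' holds; transaction monitoring calibration 404 days ago vs limit 365 → not met
9. independent AML audit 744 days ago vs limit 730 → not met
10. tangible net worth $825,000 ≥ $825,000 → met
Not met: 3 of 10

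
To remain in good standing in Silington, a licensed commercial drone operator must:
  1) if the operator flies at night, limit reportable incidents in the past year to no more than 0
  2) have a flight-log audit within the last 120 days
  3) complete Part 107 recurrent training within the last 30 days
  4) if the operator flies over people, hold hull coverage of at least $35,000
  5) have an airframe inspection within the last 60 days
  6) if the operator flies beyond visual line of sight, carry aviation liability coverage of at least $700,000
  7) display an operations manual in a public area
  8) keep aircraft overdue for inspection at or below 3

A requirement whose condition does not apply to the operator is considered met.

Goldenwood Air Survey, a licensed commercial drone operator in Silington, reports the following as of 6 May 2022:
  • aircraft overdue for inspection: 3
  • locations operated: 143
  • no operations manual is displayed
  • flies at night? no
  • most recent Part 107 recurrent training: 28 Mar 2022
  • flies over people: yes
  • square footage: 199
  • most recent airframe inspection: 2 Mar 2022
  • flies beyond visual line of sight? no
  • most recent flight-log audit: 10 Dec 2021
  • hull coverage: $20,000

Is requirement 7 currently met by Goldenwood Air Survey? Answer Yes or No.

No

7. operations manual absent → not met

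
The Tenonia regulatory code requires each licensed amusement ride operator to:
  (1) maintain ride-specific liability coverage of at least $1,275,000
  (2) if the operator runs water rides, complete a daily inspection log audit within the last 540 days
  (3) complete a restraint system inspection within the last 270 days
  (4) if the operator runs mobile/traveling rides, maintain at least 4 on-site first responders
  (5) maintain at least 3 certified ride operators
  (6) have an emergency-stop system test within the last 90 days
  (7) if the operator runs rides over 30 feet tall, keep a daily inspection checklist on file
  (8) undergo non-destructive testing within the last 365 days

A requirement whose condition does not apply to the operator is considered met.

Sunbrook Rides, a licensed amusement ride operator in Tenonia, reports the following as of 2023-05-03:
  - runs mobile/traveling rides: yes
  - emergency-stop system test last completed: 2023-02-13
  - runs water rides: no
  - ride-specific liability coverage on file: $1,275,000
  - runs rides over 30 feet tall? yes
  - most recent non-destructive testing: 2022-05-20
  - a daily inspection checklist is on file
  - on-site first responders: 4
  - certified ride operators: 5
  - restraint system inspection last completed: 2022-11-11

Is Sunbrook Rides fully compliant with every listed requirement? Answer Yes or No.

Yes

1. ride-specific liability coverage $1,275,000 ≥ $1,275,000 → met
2. condition 'runs water rides' does not hold → requirement n/a → met
3. restraint system inspection 173 days ago vs limit 270 → met
4. condition 'runs mobile/traveling rides' holds; on-site first responders 4 ≥ 4 → met
5. certified ride operators 5 ≥ 3 → met
6. emergency-stop system test 79 days ago vs limit 90 → met
7. condition 'runs rides over 30 feet tall' holds; daily inspection checklist present → met
8. non-destructive testing 348 days ago vs limit 365 → met
All met.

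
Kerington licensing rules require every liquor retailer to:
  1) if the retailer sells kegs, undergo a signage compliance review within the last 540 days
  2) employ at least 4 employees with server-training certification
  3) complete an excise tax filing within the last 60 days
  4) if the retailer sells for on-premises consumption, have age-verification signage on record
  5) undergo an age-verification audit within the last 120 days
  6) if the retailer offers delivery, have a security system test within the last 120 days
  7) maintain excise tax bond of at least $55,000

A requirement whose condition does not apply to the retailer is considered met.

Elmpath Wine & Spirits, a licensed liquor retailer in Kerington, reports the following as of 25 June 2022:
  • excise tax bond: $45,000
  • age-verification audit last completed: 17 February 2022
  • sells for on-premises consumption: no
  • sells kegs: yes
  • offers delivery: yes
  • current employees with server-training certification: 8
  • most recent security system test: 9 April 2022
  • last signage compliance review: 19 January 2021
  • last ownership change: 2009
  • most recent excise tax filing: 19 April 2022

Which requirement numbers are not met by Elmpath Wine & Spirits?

3, 5, 7

1. condition 'sells kegs' holds; signage compliance review 522 days ago vs limit 540 → met
2. employees with server-training certification 8 ≥ 4 → met
3. excise tax filing 67 days ago vs limit 60 → not met
4. condition 'sells for on-premises consumption' does not hold → requirement n/a → met
5. age-verification audit 128 days ago vs limit 120 → not met
6. condition 'offers delivery' holds; security system test 77 days ago vs limit 120 → met
7. excise tax bond $45,000 < $55,000 → not met
Not met: 3, 5, 7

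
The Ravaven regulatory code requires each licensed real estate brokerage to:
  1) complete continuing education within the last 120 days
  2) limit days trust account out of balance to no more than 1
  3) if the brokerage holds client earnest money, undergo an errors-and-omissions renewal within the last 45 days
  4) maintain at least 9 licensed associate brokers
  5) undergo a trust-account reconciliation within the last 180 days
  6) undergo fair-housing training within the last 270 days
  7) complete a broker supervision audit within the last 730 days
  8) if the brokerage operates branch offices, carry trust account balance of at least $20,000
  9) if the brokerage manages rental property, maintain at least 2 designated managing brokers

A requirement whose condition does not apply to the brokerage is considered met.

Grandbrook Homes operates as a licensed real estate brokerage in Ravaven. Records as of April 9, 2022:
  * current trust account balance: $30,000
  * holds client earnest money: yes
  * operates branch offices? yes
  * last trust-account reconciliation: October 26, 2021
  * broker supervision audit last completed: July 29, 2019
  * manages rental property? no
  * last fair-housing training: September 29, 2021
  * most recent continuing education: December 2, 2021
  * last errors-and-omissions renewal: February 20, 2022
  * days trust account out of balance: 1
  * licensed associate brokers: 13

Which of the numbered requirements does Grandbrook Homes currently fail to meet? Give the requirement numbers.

1, 3, 7

1. continuing education 128 days ago vs limit 120 → not met
2. days trust account out of balance 1 ≤ 1 → met
3. condition 'holds client earnest money' holds; errors-and-omissions renewal 48 days ago vs limit 45 → not met
4. licensed associate brokers 13 ≥ 9 → met
5. trust-account reconciliation 165 days ago vs limit 180 → met
6. fair-housing training 192 days ago vs limit 270 → met
7. broker supervision audit 985 days ago vs limit 730 → not met
8. condition 'operates branch offices' holds; trust account balance $30,000 ≥ $20,000 → met
9. condition 'manages rental property' does not hold → requirement n/a → met
Not met: 1, 3, 7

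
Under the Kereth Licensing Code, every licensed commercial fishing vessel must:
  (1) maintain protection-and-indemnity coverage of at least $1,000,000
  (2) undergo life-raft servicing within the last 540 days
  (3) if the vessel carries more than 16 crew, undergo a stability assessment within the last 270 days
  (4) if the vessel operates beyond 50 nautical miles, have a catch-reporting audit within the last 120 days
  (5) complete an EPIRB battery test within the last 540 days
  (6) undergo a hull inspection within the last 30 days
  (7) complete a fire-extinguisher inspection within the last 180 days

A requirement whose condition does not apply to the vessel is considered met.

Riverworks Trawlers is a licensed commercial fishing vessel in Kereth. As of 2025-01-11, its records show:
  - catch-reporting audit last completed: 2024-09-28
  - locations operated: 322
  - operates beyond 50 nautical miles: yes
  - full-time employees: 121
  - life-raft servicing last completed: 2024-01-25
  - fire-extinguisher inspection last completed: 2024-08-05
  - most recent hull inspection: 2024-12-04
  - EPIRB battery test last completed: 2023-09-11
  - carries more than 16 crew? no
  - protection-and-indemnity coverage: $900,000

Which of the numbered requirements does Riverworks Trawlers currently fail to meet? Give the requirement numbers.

1, 6

1. protection-and-indemnity coverage $900,000 < $1,000,000 → not met
2. life-raft servicing 352 days ago vs limit 540 → met
3. condition 'carries more than 16 crew' does not hold → requirement n/a → met
4. condition 'operates beyond 50 nautical miles' holds; catch-reporting audit 105 days ago vs limit 120 → met
5. EPIRB battery test 488 days ago vs limit 540 → met
6. hull inspection 38 days ago vs limit 30 → not met
7. fire-extinguisher inspection 159 days ago vs limit 180 → met
Not met: 1, 6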